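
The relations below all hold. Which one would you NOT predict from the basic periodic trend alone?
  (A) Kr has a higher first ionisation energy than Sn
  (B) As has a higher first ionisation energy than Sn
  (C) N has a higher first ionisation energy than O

(C)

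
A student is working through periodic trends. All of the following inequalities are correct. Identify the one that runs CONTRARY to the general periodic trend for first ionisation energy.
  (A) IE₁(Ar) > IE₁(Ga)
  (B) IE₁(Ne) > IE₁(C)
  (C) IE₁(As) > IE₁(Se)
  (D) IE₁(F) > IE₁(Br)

(C)

The general trend: first ionisation energy increases across a period and decreases down a group.
(A) Ar (period 3, group 18) vs Ga (period 4, group 13): the stated order agrees with the simple trend.
(B) Ne (period 2, group 18) vs C (period 2, group 14): the stated order agrees with the simple trend.
(C) As (period 4, group 15) vs Se (period 4, group 16): the stated order contradicts the simple trend.
(D) F (period 2, group 17) vs Br (period 4, group 17): the stated order agrees with the simple trend.
The exception is (C): Se (4p⁴) ionizes more easily than half-filled As (4p³).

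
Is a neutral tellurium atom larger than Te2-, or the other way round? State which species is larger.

Forming Te2- adds 2 electrons to Te. More electron–electron repulsion in the same shell, with unchanged nuclear charge, lets the cloud expand.
An anion is larger than its parent atom: Te2- > Te.

Te2-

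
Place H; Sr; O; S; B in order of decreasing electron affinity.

S, O, H, B, Sr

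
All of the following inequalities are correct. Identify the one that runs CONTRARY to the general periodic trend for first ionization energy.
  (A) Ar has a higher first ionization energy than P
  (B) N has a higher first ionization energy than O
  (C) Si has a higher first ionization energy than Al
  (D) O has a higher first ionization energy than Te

(B)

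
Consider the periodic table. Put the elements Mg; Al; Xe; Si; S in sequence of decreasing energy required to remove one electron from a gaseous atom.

Mg is in period 3, group 2; Al is in period 3, group 13; Si is in period 3, group 14; S is in period 3, group 16; Xe is in period 5, group 18.
IE₁ increases left→right with effective nuclear charge and decreases top→bottom as the valence shell moves farther out.
These span different periods and groups, so the two trends combine.
Mg > Al: this pair runs against the simple trend — see the exception note.
Si > Mg: both are in period 3; the period trend gives Si the larger value.
S > Si: both are in period 3; the period trend gives S the larger value.
Xe > S: the two effects oppose for this pair; the across-period effect wins (1170 vs 1000 kJ/mol).
Note the exception: Mg has a higher first ionization energy than Al, contrary to the simple trend — Al's single 3p electron is easier to remove than one from Mg's filled 3s².
For reference (kJ/mol): Mg 738, Al 578, Si 786, S 1000, Xe 1170.
So from highest to lowest: Xe > S > Si > Mg > Al.

Xe > S > Si > Mg > Al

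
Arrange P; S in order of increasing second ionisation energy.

P < S

After 1 electron has been removed, what remains? P⁺ still has 4 valence electrons; S⁺ still has 5 valence electrons.
All are still removing valence electrons, so compare the +1 ions as you would atoms: IE_2 generally rises across a period (higher Z_eff) and falls down a group (larger shell), subject to the usual subshell exceptions.
Valence configurations: P⁺ [Ne]3s²3p², S⁺ [Ne]3s²3p³.
The numbers (kJ/mol): P 1907, S 2252.
Putting it together, IE_2: P < S.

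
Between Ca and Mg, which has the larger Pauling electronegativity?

Mg

Mg is in period 3, group 2; Ca is in period 4, group 2.
Atoms toward the upper right of the periodic table pull bonding electrons most strongly.
All are in group 2, so electronegativity increases up the group.
So Mg has the larger Pauling electronegativity (Mg > Ca).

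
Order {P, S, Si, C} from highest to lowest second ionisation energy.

C > S > P > Si

Consider each +1 ion: P⁺ still has 4 valence electrons; S⁺ still has 5 valence electrons; Si⁺ still has 3 valence electrons; C⁺ still has 3 valence electrons.
All are still removing valence electrons, so compare the +1 ions as you would atoms: IE_2 generally rises across a period (higher Z_eff) and falls down a group (larger shell), subject to the usual subshell exceptions.
Valence configurations: P⁺ [Ne]3s²3p², S⁺ [Ne]3s²3p³, Si⁺ [Ne]3s²3p¹, C⁺ [He]2s²2p¹.
Tabulated IE_2 (kJ/mol): P 1907, S 2252, Si 1577, C 2353.
Overall IE_2 order: Si < P < S < C.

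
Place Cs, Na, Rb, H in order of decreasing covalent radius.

Cs > Rb > Na > H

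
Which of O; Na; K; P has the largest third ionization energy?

Na

The third ionization energy removes an electron from the +2 ion. For each element: O²⁺ still has 4 valence electrons; Na²⁺ is already 1 electron into the core; K²⁺ is already 1 electron into the core; P²⁺ still has 3 valence electrons.
Usually core removal costs more than valence removal, but here the competition is close: a tightly held n=2 valence electron can cost more to remove than an n=3 core electron, so the actual values have to decide it.
Valence configurations: O²⁺ [He]2s²2p², P²⁺ [Ne]3s²3p¹.
Approximate IE_3 values (kJ/mol): O 5300, Na 6910, K 4420, P 2914.
Overall IE_3 order: P < K < O < Na.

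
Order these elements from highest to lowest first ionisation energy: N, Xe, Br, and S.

First ionization energy rises across a period (greater Z_eff holds electrons more tightly) and falls down a group (valence electrons are farther from the nucleus).
These sit on a diagonal, where the across-period and down-group effects partly cancel.
Br > S: period and group pull opposite ways; the across-period shift dominates (1140 vs 1000 kJ/mol).
Xe > Br: the two effects oppose for this pair; the across-period effect wins (1170 vs 1140 kJ/mol).
N > Xe: period and group pull opposite ways; the down-group shift dominates (1402 vs 1170 kJ/mol).
For reference (kJ/mol): N 1402, S 1000, Br 1140, Xe 1170.
So from highest to lowest: N > Xe > Br > S.

N, Xe, Br, S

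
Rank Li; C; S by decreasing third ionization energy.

Li, C, S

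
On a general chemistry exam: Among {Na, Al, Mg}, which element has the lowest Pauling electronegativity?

Na is in period 3, group 1; Mg is in period 3, group 2; Al is in period 3, group 13.
Electronegativity increases across a period and decreases down a group, tracking effective nuclear charge and atomic size.
All lie in period 3, so electronegativity increases left to right.
The lowest Pauling electronegativity among these belongs to Na.

Na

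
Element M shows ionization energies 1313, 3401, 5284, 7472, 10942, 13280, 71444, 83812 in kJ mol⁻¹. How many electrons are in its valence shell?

6

Look for the largest jump between consecutive ionization energies: IE7/IE6 ≈ 5.4, far larger than any earlier ratio.
That jump marks the point where a core electron is being removed. So the atom has 6 valence electrons.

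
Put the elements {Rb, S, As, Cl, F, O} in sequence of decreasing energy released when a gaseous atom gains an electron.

Cl > F > S > O > As > Rb

O is in period 2, group 16; F is in period 2, group 17; S is in period 3, group 16; Cl is in period 3, group 17; As is in period 4, group 15; Rb is in period 5, group 1.
EA tends to increase across a period and decrease down a group, though the pattern is less regular than for IE or radius.
These span different periods and groups, so the two trends combine.
As > Rb: relative to Rb, both the across-period and down-group shifts push As's electron affinity up.
O > As: both effects reinforce here, so O is clearly the higher of the two.
S > O: this pair runs against the simple trend — see the exception note.
F > S: both effects reinforce here, so F is clearly the higher of the two.
Cl > F: this pair runs against the simple trend — see the exception note.
Note the exception: S has a higher electron affinity than O, contrary to the simple trend — the compact 2p subshell of O repels the added electron more than S's larger 3p does.
Note the exception: Cl has a higher electron affinity than F, contrary to the simple trend — F's small 2p subshell makes the incoming electron feel strong e⁻–e⁻ repulsion, so Cl actually releases more energy on gaining an electron.
Approximate values (kJ/mol): O 141, F 328, S 200, Cl 349, As 78, Rb 47.
So from highest to lowest: Cl > F > S > O > As > Rb.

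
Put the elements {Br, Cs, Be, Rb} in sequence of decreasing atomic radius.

Be is in period 2, group 2; Br is in period 4, group 17; Rb is in period 5, group 1; Cs is in period 6, group 1.
Moving right in a period, electrons are added to the same shell under a stronger nuclear pull, so atoms get smaller; moving down, a new shell is opened and atoms get larger.
Neither a single period nor a single group — weigh both effects.
Br > Be: period and group pull opposite ways; the down-group shift dominates (114 vs 102 pm).
Rb > Br: relative to Br, both the across-period and down-group shifts push Rb's atomic radius up.
Cs > Rb: they share group 1; the group trend gives Cs the larger value.
Approximate values (pm): Be 102, Br 114, Rb 210, Cs 232.
So from largest to smallest: Cs > Rb > Br > Be.

Cs, Rb, Br, Be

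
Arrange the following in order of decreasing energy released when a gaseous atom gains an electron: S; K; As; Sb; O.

S, O, Sb, As, K

Atoms with high Z_eff and room in the valence shell (especially the halogens) have the most exothermic electron affinities.
These span different periods and groups, so the two trends combine.
As > K: both are in period 4; the period trend gives As the larger value.
Sb > As: this pair runs against the simple trend — see the exception note.
O > Sb: both effects reinforce here, so O is clearly the higher of the two.
S > O: this pair runs against the simple trend — see the exception note.
Note the exception: Sb has a higher electron affinity than As, contrary to the simple trend — both are half-filled np³, but the pairing/repulsion penalty for the added electron shrinks as the p orbitals become larger and more diffuse down the group, and for Sb that outweighs the weaker nuclear attraction.
Note the exception: S has a higher electron affinity than O, contrary to the simple trend — the compact 2p subshell of O repels the added electron more than S's larger 3p does.
For reference (kJ/mol): O 141, S 200, K 48, As 78, Sb 103.
So from highest to lowest: S > O > Sb > As > K.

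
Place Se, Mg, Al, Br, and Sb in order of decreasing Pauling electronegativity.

Br > Se > Sb > Al > Mg

Electronegativity increases across a period and decreases down a group, tracking effective nuclear charge and atomic size.
Neither a single period nor a single group — weigh both effects.
Al > Mg: both are in period 3; the period trend gives Al the larger value.
Sb > Al: period and group pull opposite ways; the across-period shift dominates (2.05 vs 1.61).
Se > Sb: relative to Sb, both the across-period and down-group shifts push Se's electronegativity up.
Br > Se: Br lies to the right of Se in period 4, so the across-period effect alone puts Br higher.
Tabulated electronegativity (Pauling): Mg 1.31, Al 1.61, Se 2.55, Br 2.96, Sb 2.05.
So from highest to lowest: Br > Se > Sb > Al > Mg.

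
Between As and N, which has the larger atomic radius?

N is in period 2, group 15; As is in period 4, group 15.
Across a period the added protons contract the valence shell; down a group each new principal shell makes the atom larger.
All are in group 15, so atomic radius increases down the group.
So As has the larger atomic radius (As > N).

As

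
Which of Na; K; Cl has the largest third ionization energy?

Na

The third ionization energy removes an electron from the +2 ion. For each element: Na²⁺ is already 1 electron into the core; K²⁺ is already 1 electron into the core; Cl²⁺ still has 5 valence electrons.
Core electrons are held far more tightly than valence electrons, so K and Na top the IE_3 order.
Tabulated IE_3 (kJ/mol): Na 6910, K 4420, Cl 3822.
So the third ionization energies run Cl < K < Na.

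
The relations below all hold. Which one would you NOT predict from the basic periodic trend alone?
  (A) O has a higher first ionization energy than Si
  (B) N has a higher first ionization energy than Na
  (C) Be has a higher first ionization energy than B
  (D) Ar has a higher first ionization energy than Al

(C)

The general trend: first ionization energy increases across a period and decreases down a group.
(A) O (period 2, group 16) vs Si (period 3, group 14): the stated order agrees with the simple trend.
(B) N (period 2, group 15) vs Na (period 3, group 1): the stated order agrees with the simple trend.
(C) Be (period 2, group 2) vs B (period 2, group 13): the stated order contradicts the simple trend.
(D) Ar (period 3, group 18) vs Al (period 3, group 13): the stated order agrees with the simple trend.
The exception is (C): removing B's lone 2p electron is easier than breaking Be's filled 2s².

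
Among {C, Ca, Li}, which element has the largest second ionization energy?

Consider each +1 ion: C⁺ still has 3 valence electrons; Ca⁺ still has 1 valence electron; Li⁺ is the bare [He] core.
Pulling an electron out of a noble-gas core costs far more than removing a remaining valence electron, so Li sits at the high end of IE_2.
Valence configurations: C⁺ [He]2s²2p¹, Ca⁺ [Ar]4s¹.
Approximate IE_2 values (kJ/mol): C 2353, Ca 1145, Li 7298.
Putting it together, IE_2: Ca < C < Li.

Li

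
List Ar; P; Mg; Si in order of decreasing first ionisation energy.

Ar, P, Si, Mg

Across a period the outer electron is held more tightly (higher IE₁); down a group it sits in a higher shell, more shielded, and comes off more easily.
All lie in period 3, so first ionization energy increases left to right.
So from highest to lowest: Ar > P > Si > Mg.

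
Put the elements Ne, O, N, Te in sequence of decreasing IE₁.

Ne > N > O > Te

IE₁ increases left→right with effective nuclear charge and decreases top→bottom as the valence shell moves farther out.
These span different periods and groups, so the two trends combine.
O > Te: O sits above Te in group 16, so the down-group effect alone puts O higher.
N > O: this pair runs against the simple trend — see the exception note.
Ne > N: Ne lies to the right of N in period 2, so the across-period effect alone puts Ne higher.
Note the exception: N has a higher first ionization energy than O, contrary to the simple trend — pairing an electron in O's 2p⁴ costs repulsion energy, so O ionizes more easily than half-filled N (2p³).
For reference (kJ/mol): N 1402, O 1314, Ne 2081, Te 869.
So from highest to lowest: Ne > N > O > Te.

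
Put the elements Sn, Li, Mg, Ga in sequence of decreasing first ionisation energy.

Li is in period 2, group 1; Mg is in period 3, group 2; Ga is in period 4, group 13; Sn is in period 5, group 14.
Across a period the outer electron is held more tightly (higher IE₁); down a group it sits in a higher shell, more shielded, and comes off more easily.
These sit on a diagonal, where the across-period and down-group effects partly cancel.
Ga > Li: the two effects oppose for this pair; the across-period effect wins (579 vs 520 kJ/mol).
Sn > Ga: period and group pull opposite ways; the across-period shift dominates (709 vs 579 kJ/mol).
Mg > Sn: the two effects oppose for this pair; the down-group effect wins (738 vs 709 kJ/mol).
Approximate values (kJ/mol): Li 520, Mg 738, Ga 579, Sn 709.
So from highest to lowest: Mg > Sn > Ga > Li.

Mg > Sn > Ga > Li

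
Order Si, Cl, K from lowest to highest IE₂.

Si, Cl, K

The second ionization energy removes an electron from the +1 ion. For each element: Si⁺ still has 3 valence electrons; Cl⁺ still has 6 valence electrons; K⁺ is the bare [Ar] core.
Breaking into a closed-shell core is much more expensive than removing a leftover valence electron — K has the largest IE_2 here.
Valence configurations: Si⁺ [Ne]3s²3p¹, Cl⁺ [Ne]3s²3p⁴.
Tabulated IE_2 (kJ/mol): Si 1577, Cl 2298, K 3052.
Putting it together, IE_2: Si < Cl < K.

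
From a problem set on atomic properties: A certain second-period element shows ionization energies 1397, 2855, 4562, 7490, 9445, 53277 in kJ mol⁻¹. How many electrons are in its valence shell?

Look for the largest jump between consecutive ionization energies: IE6/IE5 ≈ 5.6, far larger than any earlier ratio.
That jump marks the point where a core electron is being removed. So the atom has 5 valence electrons.

5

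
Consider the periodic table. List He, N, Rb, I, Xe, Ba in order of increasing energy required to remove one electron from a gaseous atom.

He is in period 1, group 18; N is in period 2, group 15; Rb is in period 5, group 1; I is in period 5, group 17; Xe is in period 5, group 18; Ba is in period 6, group 2.
First ionization energy rises across a period (greater Z_eff holds electrons more tightly) and falls down a group (valence electrons are farther from the nucleus).
Neither a single period nor a single group — weigh both effects.
Ba > Rb: the two effects oppose for this pair; the across-period effect wins (503 vs 403 kJ/mol).
I > Ba: both effects reinforce here, so I is clearly the higher of the two.
Xe > I: both are in period 5; the period trend gives Xe the larger value.
N > Xe: the two effects oppose for this pair; the down-group effect wins (1402 vs 1170 kJ/mol).
He > N: both effects reinforce here, so He is clearly the higher of the two.
Approximate values (kJ/mol): He 2372, N 1402, Rb 403, I 1008, Xe 1170, Ba 503.
So from lowest to highest: Rb < Ba < I < Xe < N < He.

Rb, Ba, I, Xe, N, He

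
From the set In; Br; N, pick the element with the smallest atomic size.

Moving right in a period, electrons are added to the same shell under a stronger nuclear pull, so atoms get smaller; moving down, a new shell is opened and atoms get larger.
These span different periods and groups, so the two trends combine.
Br > N: the two effects oppose for this pair; the down-group effect wins (114 vs 71 pm).
In > Br: relative to Br, both the across-period and down-group shifts push In's atomic radius up.
Tabulated atomic radius (pm): N 71, Br 114, In 142.
The smallest atomic size among these belongs to N.

N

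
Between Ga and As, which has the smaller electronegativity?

Ga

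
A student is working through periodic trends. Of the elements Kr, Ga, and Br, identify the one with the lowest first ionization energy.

First ionization energy rises across a period (greater Z_eff holds electrons more tightly) and falls down a group (valence electrons are farther from the nucleus).
All lie in period 4, so first ionization energy increases left to right.
The lowest first ionization energy among these belongs to Ga.

Ga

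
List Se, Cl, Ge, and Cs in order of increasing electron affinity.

Cs < Ge < Se < Cl

Cl is in period 3, group 17; Ge is in period 4, group 14; Se is in period 4, group 16; Cs is in period 6, group 1.
EA tends to increase across a period and decrease down a group, though the pattern is less regular than for IE or radius.
These span different periods and groups, so the two trends combine.
Ge > Cs: relative to Cs, both the across-period and down-group shifts push Ge's electron affinity up.
Se > Ge: Se lies to the right of Ge in period 4, so the across-period effect alone puts Se higher.
Cl > Se: relative to Se, both the across-period and down-group shifts push Cl's electron affinity up.
Tabulated electron affinity (kJ/mol): Cl 349, Ge 119, Se 195, Cs 46.
So from lowest to highest: Cs < Ge < Se < Cl.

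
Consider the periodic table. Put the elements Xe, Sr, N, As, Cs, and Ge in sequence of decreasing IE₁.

N, Xe, As, Ge, Sr, Cs

N is in period 2, group 15; Ge is in period 4, group 14; As is in period 4, group 15; Sr is in period 5, group 2; Xe is in period 5, group 18; Cs is in period 6, group 1.
Across a period the outer electron is held more tightly (higher IE₁); down a group it sits in a higher shell, more shielded, and comes off more easily.
Neither a single period nor a single group — weigh both effects.
Sr > Cs: both effects reinforce here, so Sr is clearly the higher of the two.
Ge > Sr: relative to Sr, both the across-period and down-group shifts push Ge's first ionization energy up.
As > Ge: both are in period 4; the period trend gives As the larger value.
Xe > As: the two effects oppose for this pair; the across-period effect wins (1170 vs 947 kJ/mol).
N > Xe: period and group pull opposite ways; the down-group shift dominates (1402 vs 1170 kJ/mol).
Tabulated first ionization energy (kJ/mol): N 1402, Ge 762, As 947, Sr 550, Xe 1170, Cs 376.
So from highest to lowest: N > Xe > As > Ge > Sr > Cs.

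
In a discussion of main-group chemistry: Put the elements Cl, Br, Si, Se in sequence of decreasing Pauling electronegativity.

Si is in period 3, group 14; Cl is in period 3, group 17; Se is in period 4, group 16; Br is in period 4, group 17.
Smaller atoms with higher effective nuclear charge are more electronegative.
Here both period and group differ, so the two effects have to be weighed against each other.
Se > Si: period and group pull opposite ways; the across-period shift dominates (2.55 vs 1.90).
Br > Se: Br lies to the right of Se in period 4, so the across-period effect alone puts Br higher.
Cl > Br: Cl sits above Br in group 17, so the down-group effect alone puts Cl higher.
For reference (Pauling): Si 1.90, Cl 3.16, Se 2.55, Br 2.96.
So from highest to lowest: Cl > Br > Se > Si.

Cl > Br > Se > Si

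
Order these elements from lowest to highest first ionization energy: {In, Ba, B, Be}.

Across a period the outer electron is held more tightly (higher IE₁); down a group it sits in a higher shell, more shielded, and comes off more easily.
Here both period and group differ, so the two effects have to be weighed against each other.
In > Ba: relative to Ba, both the across-period and down-group shifts push In's first ionization energy up.
B > In: B sits above In in group 13, so the down-group effect alone puts B higher.
Be > B: this pair runs against the simple trend — see the exception note.
Note the exception: Be has a higher first ionization energy than B, contrary to the simple trend — removing B's lone 2p electron is easier than breaking Be's filled 2s².
Tabulated first ionization energy (kJ/mol): Be 900, B 801, In 558, Ba 503.
So from lowest to highest: Ba < In < B < Be.

Ba, In, B, Be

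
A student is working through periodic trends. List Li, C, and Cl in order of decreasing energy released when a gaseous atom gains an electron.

Li is in period 2, group 1; C is in period 2, group 14; Cl is in period 3, group 17.
Adding an electron releases more energy for atoms nearer the top right (short of the noble gases).
Here both period and group differ, so the two effects have to be weighed against each other.
C > Li: C lies to the right of Li in period 2, so the across-period effect alone puts C higher.
Cl > C: the two effects oppose for this pair; the across-period effect wins (349 vs 122 kJ/mol).
Approximate values (kJ/mol): Li 60, C 122, Cl 349.
So from highest to lowest: Cl > C > Li.

Cl > C > Li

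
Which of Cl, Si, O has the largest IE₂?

O

IE_2 is the cost of taking one more electron from the +1 cation: Cl⁺ still has 6 valence electrons; Si⁺ still has 3 valence electrons; O⁺ still has 5 valence electrons.
All are still removing valence electrons, so compare the +1 ions as you would atoms: IE_2 generally rises across a period (higher Z_eff) and falls down a group (larger shell), subject to the usual subshell exceptions.
Valence configurations: Cl⁺ [Ne]3s²3p⁴, Si⁺ [Ne]3s²3p¹, O⁺ [He]2s²2p³.
Tabulated IE_2 (kJ/mol): Cl 2298, Si 1577, O 3388.
Putting it together, IE_2: Si < Cl < O.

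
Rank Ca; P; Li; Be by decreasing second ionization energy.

After 1 electron has been removed, what remains? Ca⁺ still has 1 valence electron; P⁺ still has 4 valence electrons; Li⁺ is the bare [He] core; Be⁺ still has 1 valence electron.
Pulling an electron out of a noble-gas core costs far more than removing a remaining valence electron, so Li sits at the high end of IE_2.
Valence configurations: Ca⁺ [Ar]4s¹, P⁺ [Ne]3s²3p², Be⁺ [He]2s¹.
Tabulated IE_2 (kJ/mol): Ca 1145, P 1907, Li 7298, Be 1757.
Overall IE_2 order: Ca < Be < P < Li.

Li > P > Be > Ca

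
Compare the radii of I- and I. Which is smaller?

Forming I- adds 1 electron to I. More electron–electron repulsion in the same shell, with unchanged nuclear charge, lets the cloud expand.
An anion is larger than its parent atom: I- > I.

I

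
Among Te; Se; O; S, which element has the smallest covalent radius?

O is in period 2, group 16; S is in period 3, group 16; Se is in period 4, group 16; Te is in period 5, group 16.
Across a period the added protons contract the valence shell; down a group each new principal shell makes the atom larger.
All are in group 16, so atomic radius increases down the group.
The smallest covalent radius among these belongs to O.

O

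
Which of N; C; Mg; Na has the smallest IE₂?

Mg

IE_2 is the cost of taking one more electron from the +1 cation: N⁺ still has 4 valence electrons; C⁺ still has 3 valence electrons; Mg⁺ still has 1 valence electron; Na⁺ is the bare [Ne] core.
Core electrons are held far more tightly than valence electrons, so Na tops the IE_2 order.
Valence configurations: N⁺ [He]2s²2p², C⁺ [He]2s²2p¹, Mg⁺ [Ne]3s¹.
Approximate IE_2 values (kJ/mol): N 2856, C 2353, Mg 1451, Na 4562.
Putting it together, IE_2: Mg < C < N < Na.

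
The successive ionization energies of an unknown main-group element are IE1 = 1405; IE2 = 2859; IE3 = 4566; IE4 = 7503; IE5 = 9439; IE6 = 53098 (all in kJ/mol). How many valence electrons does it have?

5

Look for the largest jump between consecutive ionization energies: IE6/IE5 ≈ 5.6, far larger than any earlier ratio.
That jump marks the point where a core electron is being removed. So the atom has 5 valence electrons.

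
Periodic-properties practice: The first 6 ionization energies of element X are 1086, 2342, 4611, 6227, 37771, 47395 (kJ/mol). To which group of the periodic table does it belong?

Look for the largest jump between consecutive ionization energies: IE5/IE4 ≈ 6.1, far larger than any earlier ratio.
That jump marks the point where a core electron is being removed. So the atom has 4 valence electrons.
A main-group element with 4 valence electrons is in group 14.

Group 14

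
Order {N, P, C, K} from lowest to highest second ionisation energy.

P < C < N < K

The second ionization energy removes an electron from the +1 ion. For each element: N⁺ still has 4 valence electrons; P⁺ still has 4 valence electrons; C⁺ still has 3 valence electrons; K⁺ is the bare [Ar] core.
Pulling an electron out of a noble-gas core costs far more than removing a remaining valence electron, so K sits at the high end of IE_2.
Valence configurations: N⁺ [He]2s²2p², P⁺ [Ne]3s²3p², C⁺ [He]2s²2p¹.
Approximate IE_2 values (kJ/mol): N 2856, P 1907, C 2353, K 3052.
Putting it together, IE_2: P < C < N < K.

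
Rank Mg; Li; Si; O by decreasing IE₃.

Li > Mg > O > Si

IE_3 is the cost of taking one more electron from the +2 cation: Mg²⁺ is the bare [Ne] core; Li²⁺ is already 1 electron into the core; Si²⁺ still has 2 valence electrons; O²⁺ still has 4 valence electrons.
Pulling an electron out of a noble-gas core costs far more than removing a remaining valence electron, so Mg and Li sit at the high end of IE_3.
Valence configurations: Si²⁺ [Ne]3s², O²⁺ [He]2s²2p².
Tabulated IE_3 (kJ/mol): Mg 7733, Li 11815, Si 3232, O 5300.
Hence IE_3: Si < O < Mg < Li.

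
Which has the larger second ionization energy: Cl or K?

K

IE_2 is the cost of taking one more electron from the +1 cation: Cl⁺ still has 6 valence electrons; K⁺ is the bare [Ar] core.
Pulling an electron out of a noble-gas core costs far more than removing a remaining valence electron, so K sits at the high end of IE_2.
The numbers (kJ/mol): Cl 2298, K 3052.
Overall IE_2 order: Cl < K.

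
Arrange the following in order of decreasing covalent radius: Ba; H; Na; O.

Ba > Na > O > H

Across a period the added protons contract the valence shell; down a group each new principal shell makes the atom larger.
These span different periods and groups, so the two trends combine.
O > H: the two effects oppose for this pair; the down-group effect wins (63 vs 32 pm).
Na > O: relative to O, both the across-period and down-group shifts push Na's atomic radius up.
Ba > Na: the two effects oppose for this pair; the down-group effect wins (196 vs 155 pm).
For reference (pm): H 32, O 63, Na 155, Ba 196.
So from largest to smallest: Ba > Na > O > H.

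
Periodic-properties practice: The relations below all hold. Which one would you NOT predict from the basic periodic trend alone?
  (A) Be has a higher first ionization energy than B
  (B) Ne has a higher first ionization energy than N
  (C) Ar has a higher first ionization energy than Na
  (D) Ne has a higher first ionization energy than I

The general trend: first ionization energy increases across a period and decreases down a group.
(A) Be (period 2, group 2) vs B (period 2, group 13): the stated order contradicts the simple trend.
(B) Ne (period 2, group 18) vs N (period 2, group 15): the stated order agrees with the simple trend.
(C) Ar (period 3, group 18) vs Na (period 3, group 1): the stated order agrees with the simple trend.
(D) Ne (period 2, group 18) vs I (period 5, group 17): the stated order agrees with the simple trend.
The exception is (A): removing B's lone 2p electron is easier than breaking Be's filled 2s².

(A)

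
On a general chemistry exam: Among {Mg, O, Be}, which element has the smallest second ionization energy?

Mg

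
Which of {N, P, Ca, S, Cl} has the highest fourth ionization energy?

Consider each +3 ion: N³⁺ still has 2 valence electrons; P³⁺ still has 2 valence electrons; Ca³⁺ is already 1 electron into the core; S³⁺ still has 3 valence electrons; Cl³⁺ still has 4 valence electrons.
Usually core removal costs more than valence removal, but here the competition is close: a tightly held n=2 valence electron can cost more to remove than an n=3 core electron, so the actual values have to decide it.
Valence configurations: N³⁺ [He]2s², P³⁺ [Ne]3s², S³⁺ [Ne]3s²3p¹, Cl³⁺ [Ne]3s²3p².
S³⁺ loses a lone 3p electron whereas P³⁺ must break into a filled 3s² pair, so IE_4(P) > IE_4(S) even though S has the higher nuclear charge.
The numbers (kJ/mol): N 7475, P 4964, Ca 6491, S 4556, Cl 5159.
So the fourth ionization energies run S < P < Cl < Ca < N.

N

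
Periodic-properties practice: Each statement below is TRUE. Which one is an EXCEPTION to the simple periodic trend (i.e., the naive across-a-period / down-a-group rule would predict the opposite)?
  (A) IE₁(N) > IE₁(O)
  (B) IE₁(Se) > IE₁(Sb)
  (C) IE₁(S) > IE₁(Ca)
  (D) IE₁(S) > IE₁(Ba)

(A)

The general trend: first ionisation energy increases across a period and decreases down a group.
(A) N (period 2, group 15) vs O (period 2, group 16): the stated order contradicts the simple trend.
(B) Se (period 4, group 16) vs Sb (period 5, group 15): the stated order agrees with the simple trend.
(C) S (period 3, group 16) vs Ca (period 4, group 2): the stated order agrees with the simple trend.
(D) S (period 3, group 16) vs Ba (period 6, group 2): the stated order agrees with the simple trend.
The exception is (A): pairing an electron in O's 2p⁴ costs repulsion energy, so O ionizes more easily than half-filled N (2p³).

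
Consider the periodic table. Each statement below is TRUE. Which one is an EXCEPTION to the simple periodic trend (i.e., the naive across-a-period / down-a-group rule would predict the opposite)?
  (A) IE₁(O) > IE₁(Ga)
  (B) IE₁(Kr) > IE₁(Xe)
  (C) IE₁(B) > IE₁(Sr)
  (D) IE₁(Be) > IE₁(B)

(D)

The general trend: first ionisation energy increases across a period and decreases down a group.
(A) O (period 2, group 16) vs Ga (period 4, group 13): the stated order agrees with the simple trend.
(B) Kr (period 4, group 18) vs Xe (period 5, group 18): the stated order agrees with the simple trend.
(C) B (period 2, group 13) vs Sr (period 5, group 2): the stated order agrees with the simple trend.
(D) Be (period 2, group 2) vs B (period 2, group 13): the stated order contradicts the simple trend.
The exception is (D): removing B's lone 2p electron is easier than breaking Be's filled 2s².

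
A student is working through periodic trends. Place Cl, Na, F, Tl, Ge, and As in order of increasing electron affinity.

Tl, Na, As, Ge, F, Cl

F is in period 2, group 17; Na is in period 3, group 1; Cl is in period 3, group 17; Ge is in period 4, group 14; As is in period 4, group 15; Tl is in period 6, group 13.
Atoms with high Z_eff and room in the valence shell (especially the halogens) have the most exothermic electron affinities.
These span different periods and groups, so the two trends combine.
Na > Tl: period and group pull opposite ways; the down-group shift dominates (53 vs 19 kJ/mol).
As > Na: period and group pull opposite ways; the across-period shift dominates (78 vs 53 kJ/mol).
Ge > As: this pair runs against the simple trend — see the exception note.
F > Ge: both effects reinforce here, so F is clearly the higher of the two.
Cl > F: this pair runs against the simple trend — see the exception note.
Note the exception: Ge has a higher electron affinity than As, contrary to the simple trend — adding an electron to As's half-filled 4p³ is unfavourable, so Ge (4p²) has the more exothermic EA.
Note the exception: Cl has a higher electron affinity than F, contrary to the simple trend — F's small 2p subshell makes the incoming electron feel strong e⁻–e⁻ repulsion, so Cl actually releases more energy on gaining an electron.
For reference (kJ/mol): F 328, Na 53, Cl 349, Ge 119, As 78, Tl 19.
So from lowest to highest: Tl < Na < As < Ge < F < Cl.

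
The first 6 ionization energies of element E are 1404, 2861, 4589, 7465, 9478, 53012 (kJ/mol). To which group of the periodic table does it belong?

Group 15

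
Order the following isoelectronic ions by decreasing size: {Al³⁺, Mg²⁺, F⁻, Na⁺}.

F⁻ > Na⁺ > Mg²⁺ > Al³⁺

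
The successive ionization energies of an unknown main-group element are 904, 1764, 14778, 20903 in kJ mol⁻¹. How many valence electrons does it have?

2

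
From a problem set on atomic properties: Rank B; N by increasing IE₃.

Consider each +2 ion: B²⁺ still has 1 valence electron; N²⁺ still has 3 valence electrons.
All are still removing valence electrons, so compare the +2 ions as you would atoms: IE_3 generally rises across a period (higher Z_eff) and falls down a group (larger shell), subject to the usual subshell exceptions.
Valence configurations: B²⁺ [He]2s¹, N²⁺ [He]2s²2p¹.
Approximate IE_3 values (kJ/mol): B 3660, N 4578.
Putting it together, IE_3: B < N.

B < N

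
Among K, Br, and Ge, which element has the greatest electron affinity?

Br

Atoms with high Z_eff and room in the valence shell (especially the halogens) have the most exothermic electron affinities.
All lie in period 4, so electron affinity increases left to right.
The greatest electron affinity among these belongs to Br.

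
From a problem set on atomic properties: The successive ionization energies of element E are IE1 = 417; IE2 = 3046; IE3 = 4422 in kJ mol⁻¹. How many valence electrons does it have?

Look for the largest jump between consecutive ionization energies: IE2/IE1 ≈ 7.3, far larger than any earlier ratio.
That jump marks the point where a core electron is being removed. So the atom has 1 valence electron.

1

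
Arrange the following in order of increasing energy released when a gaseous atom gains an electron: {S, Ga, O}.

O is in period 2, group 16; S is in period 3, group 16; Ga is in period 4, group 13.
Electron affinity generally becomes more exothermic across a period toward the halogens and less exothermic down a group.
Neither a single period nor a single group — weigh both effects.
O > Ga: both effects reinforce here, so O is clearly the higher of the two.
S > O: this pair runs against the simple trend — see the exception note.
Note the exception: S has a higher electron affinity than O, contrary to the simple trend — the compact 2p subshell of O repels the added electron more than S's larger 3p does.
Tabulated electron affinity (kJ/mol): O 141, S 200, Ga 29.
So from lowest to highest: Ga < O < S.

Ga < O < S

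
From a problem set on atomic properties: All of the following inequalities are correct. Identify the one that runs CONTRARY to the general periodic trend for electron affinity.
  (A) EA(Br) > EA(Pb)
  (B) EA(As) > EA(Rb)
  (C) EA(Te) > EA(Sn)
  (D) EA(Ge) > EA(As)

(D)

The general trend: electron affinity increases across a period and decreases down a group.
(A) Br (period 4, group 17) vs Pb (period 6, group 14): the stated order agrees with the simple trend.
(B) As (period 4, group 15) vs Rb (period 5, group 1): the stated order agrees with the simple trend.
(C) Te (period 5, group 16) vs Sn (period 5, group 14): the stated order agrees with the simple trend.
(D) Ge (period 4, group 14) vs As (period 4, group 15): the stated order contradicts the simple trend.
The exception is (D): adding an electron to As's half-filled 4p³ is unfavourable, so Ge (4p²) has the more exothermic EA.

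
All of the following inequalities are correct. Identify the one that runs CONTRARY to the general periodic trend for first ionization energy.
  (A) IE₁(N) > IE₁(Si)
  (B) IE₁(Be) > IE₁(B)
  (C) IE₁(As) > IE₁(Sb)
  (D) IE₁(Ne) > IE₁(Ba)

(B)

The general trend: first ionization energy increases across a period and decreases down a group.
(A) N (period 2, group 15) vs Si (period 3, group 14): the stated order agrees with the simple trend.
(B) Be (period 2, group 2) vs B (period 2, group 13): the stated order contradicts the simple trend.
(C) As (period 4, group 15) vs Sb (period 5, group 15): the stated order agrees with the simple trend.
(D) Ne (period 2, group 18) vs Ba (period 6, group 2): the stated order agrees with the simple trend.
The exception is (B): removing B's lone 2p electron is easier than breaking Be's filled 2s².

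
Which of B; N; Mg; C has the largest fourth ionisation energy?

After 3 electrons have been removed, what remains? B³⁺ is the bare [He] core; N³⁺ still has 2 valence electrons; Mg³⁺ is already 1 electron into the core; C³⁺ still has 1 valence electron.
Breaking into a closed-shell core is much more expensive than removing a leftover valence electron — Mg and B have the largest IE_4 here.
Valence configurations: N³⁺ [He]2s², C³⁺ [He]2s¹.
The numbers (kJ/mol): B 25026, N 7475, Mg 10543, C 6223.
Hence IE_4: C < N < Mg < B.

B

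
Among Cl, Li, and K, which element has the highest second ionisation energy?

Li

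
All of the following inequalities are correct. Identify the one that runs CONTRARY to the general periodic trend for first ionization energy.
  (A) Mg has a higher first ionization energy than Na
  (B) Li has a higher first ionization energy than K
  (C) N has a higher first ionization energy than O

The general trend: first ionization energy increases across a period and decreases down a group.
(A) Mg (period 3, group 2) vs Na (period 3, group 1): the stated order agrees with the simple trend.
(B) Li (period 2, group 1) vs K (period 4, group 1): the stated order agrees with the simple trend.
(C) N (period 2, group 15) vs O (period 2, group 16): the stated order contradicts the simple trend.
The exception is (C): pairing an electron in O's 2p⁴ costs repulsion energy, so O ionizes more easily than half-filled N (2p³).

(C)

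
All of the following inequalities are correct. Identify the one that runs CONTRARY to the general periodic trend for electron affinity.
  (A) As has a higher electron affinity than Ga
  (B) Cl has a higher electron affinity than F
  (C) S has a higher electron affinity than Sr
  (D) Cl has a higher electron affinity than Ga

The general trend: electron affinity increases across a period and decreases down a group.
(A) As (period 4, group 15) vs Ga (period 4, group 13): the stated order agrees with the simple trend.
(B) Cl (period 3, group 17) vs F (period 2, group 17): the stated order contradicts the simple trend.
(C) S (period 3, group 16) vs Sr (period 5, group 2): the stated order agrees with the simple trend.
(D) Cl (period 3, group 17) vs Ga (period 4, group 13): the stated order agrees with the simple trend.
The exception is (B): F's small 2p subshell makes the incoming electron feel strong e⁻–e⁻ repulsion, so Cl actually releases more energy on gaining an electron.

(B)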